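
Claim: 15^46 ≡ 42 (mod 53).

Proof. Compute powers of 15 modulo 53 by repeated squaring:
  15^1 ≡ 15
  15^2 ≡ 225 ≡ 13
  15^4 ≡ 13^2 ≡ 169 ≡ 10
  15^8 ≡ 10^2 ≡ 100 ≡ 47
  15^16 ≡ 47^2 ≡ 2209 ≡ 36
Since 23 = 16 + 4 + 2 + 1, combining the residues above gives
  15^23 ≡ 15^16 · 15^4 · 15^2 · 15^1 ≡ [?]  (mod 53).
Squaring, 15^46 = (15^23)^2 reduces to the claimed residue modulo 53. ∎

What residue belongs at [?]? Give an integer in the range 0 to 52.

28

15^16 · 15^4 · 15^2 · 15^1 ≡ 36 · 10 · 13 · 15 = 70200.
70200 mod 53 = 28, so 15^23 ≡ 28 (mod 53).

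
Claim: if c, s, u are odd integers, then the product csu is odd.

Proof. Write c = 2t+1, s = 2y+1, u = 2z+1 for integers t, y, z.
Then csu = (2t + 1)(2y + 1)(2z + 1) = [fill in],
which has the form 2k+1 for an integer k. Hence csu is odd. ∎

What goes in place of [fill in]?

2(4tyz + 2ty + 2tz + t + 2yz + y + z) + 1

Expanding: (2t + 1)(2y + 1)(2z + 1) = 8tyz + 4ty + 4tz + 2t + 4yz + 2y + 2z + 1.
Every term except the constant is even, so this is 2(4tyz + 2ty + 2tz + t + 2yz + y + z) + 1,
and 4tyz + 2ty + 2tz + t + 2yz + y + z ∈ ℤ gives the required form.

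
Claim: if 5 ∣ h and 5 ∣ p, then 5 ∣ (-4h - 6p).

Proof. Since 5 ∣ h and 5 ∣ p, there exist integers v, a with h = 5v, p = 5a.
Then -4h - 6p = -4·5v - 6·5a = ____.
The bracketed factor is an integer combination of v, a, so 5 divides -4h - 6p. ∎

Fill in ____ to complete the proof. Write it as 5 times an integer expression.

Pull the common 5 out of every term: -4·5v - 6·5a = 5(-6a - 4v).
-6a - 4v is an integer, which exhibits the divisibility.

5(-6a - 4v)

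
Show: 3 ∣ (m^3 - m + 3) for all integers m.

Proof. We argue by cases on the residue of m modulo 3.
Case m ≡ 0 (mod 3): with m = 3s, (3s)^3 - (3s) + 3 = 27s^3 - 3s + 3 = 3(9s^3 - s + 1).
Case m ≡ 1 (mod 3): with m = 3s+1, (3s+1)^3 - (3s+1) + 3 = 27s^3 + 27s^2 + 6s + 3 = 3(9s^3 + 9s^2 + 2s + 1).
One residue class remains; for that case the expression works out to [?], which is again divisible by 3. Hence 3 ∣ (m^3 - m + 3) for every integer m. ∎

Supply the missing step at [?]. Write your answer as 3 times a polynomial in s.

3(9s^3 + 18s^2 + 11s + 3)

The residues treated are {0, 1}, so the missing case is m ≡ 2 (mod 3); write m = 3s+2.
Then (3s+2)^3 - (3s+2) + 3 = 27s^3 + 54s^2 + 33s + 9 = 3(9s^3 + 18s^2 + 11s + 3).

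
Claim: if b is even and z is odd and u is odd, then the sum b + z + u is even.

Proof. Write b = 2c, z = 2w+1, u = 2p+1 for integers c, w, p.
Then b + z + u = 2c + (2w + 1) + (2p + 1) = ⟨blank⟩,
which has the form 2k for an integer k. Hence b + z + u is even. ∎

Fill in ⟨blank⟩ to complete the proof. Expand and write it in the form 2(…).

Expanding: 2c + (2w + 1) + (2p + 1) = 2c + 2p + 2w + 2.
Every term is even; pulling out the factor of 2 gives 2(c + p + w + 1).

2(c + p + w + 1)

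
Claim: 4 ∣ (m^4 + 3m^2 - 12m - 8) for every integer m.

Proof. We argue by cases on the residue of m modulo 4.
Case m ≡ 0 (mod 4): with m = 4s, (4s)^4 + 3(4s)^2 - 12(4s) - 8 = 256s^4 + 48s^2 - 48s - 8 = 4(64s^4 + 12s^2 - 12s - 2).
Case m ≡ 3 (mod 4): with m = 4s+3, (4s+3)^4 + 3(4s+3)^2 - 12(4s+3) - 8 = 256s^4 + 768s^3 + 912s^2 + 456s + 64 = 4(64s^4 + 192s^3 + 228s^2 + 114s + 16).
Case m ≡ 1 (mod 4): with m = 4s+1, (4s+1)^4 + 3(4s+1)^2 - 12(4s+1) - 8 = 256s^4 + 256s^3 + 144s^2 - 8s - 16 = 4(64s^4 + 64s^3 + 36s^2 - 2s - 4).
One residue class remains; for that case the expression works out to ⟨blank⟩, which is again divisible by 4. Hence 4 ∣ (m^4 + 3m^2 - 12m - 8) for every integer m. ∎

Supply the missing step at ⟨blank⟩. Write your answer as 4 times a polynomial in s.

Only m ≡ 2 (mod 4) is unaccounted for. Put m = 4s+2:
(4s+2)^4 + 3(4s+2)^2 - 12(4s+2) - 8 expands to 256s^4 + 512s^3 + 432s^2 + 128s - 4,
and factoring out 4 leaves 4(64s^4 + 128s^3 + 108s^2 + 32s - 1).

4(64s^4 + 128s^3 + 108s^2 + 32s - 1)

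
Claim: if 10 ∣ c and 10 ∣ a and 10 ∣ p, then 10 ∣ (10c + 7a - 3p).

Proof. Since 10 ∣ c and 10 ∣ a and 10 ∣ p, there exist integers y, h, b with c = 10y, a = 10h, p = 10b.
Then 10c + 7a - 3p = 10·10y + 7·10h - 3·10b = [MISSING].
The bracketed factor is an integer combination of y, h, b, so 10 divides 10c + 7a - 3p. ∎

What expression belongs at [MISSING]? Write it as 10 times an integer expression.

Pull the common 10 out of every term: 10·10y + 7·10h - 3·10b = 10(-3b + 7h + 10y).
-3b + 7h + 10y is an integer, which exhibits the divisibility.

10(-3b + 7h + 10y)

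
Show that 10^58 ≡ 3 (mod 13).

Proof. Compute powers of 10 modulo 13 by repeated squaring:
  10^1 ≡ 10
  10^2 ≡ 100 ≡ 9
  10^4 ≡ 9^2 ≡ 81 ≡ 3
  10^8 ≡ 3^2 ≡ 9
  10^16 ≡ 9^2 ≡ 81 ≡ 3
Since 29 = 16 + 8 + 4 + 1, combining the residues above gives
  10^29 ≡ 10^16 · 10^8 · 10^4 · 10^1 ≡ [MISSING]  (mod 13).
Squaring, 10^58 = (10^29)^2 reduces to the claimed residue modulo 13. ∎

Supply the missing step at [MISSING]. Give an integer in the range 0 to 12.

10^16 · 10^8 · 10^4 · 10^1 ≡ 3 · 9 · 3 · 10 = 810.
810 mod 13 = 4, so 10^29 ≡ 4 (mod 13).

4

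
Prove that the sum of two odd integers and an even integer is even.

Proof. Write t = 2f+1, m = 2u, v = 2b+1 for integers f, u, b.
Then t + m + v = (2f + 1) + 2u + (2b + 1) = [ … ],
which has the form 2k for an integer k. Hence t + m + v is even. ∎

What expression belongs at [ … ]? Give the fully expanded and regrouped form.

Expanding: (2f + 1) + 2u + (2b + 1) = 2b + 2f + 2u + 2.
Every term is even; pulling out the factor of 2 gives 2(b + f + u + 1).

2(b + f + u + 1)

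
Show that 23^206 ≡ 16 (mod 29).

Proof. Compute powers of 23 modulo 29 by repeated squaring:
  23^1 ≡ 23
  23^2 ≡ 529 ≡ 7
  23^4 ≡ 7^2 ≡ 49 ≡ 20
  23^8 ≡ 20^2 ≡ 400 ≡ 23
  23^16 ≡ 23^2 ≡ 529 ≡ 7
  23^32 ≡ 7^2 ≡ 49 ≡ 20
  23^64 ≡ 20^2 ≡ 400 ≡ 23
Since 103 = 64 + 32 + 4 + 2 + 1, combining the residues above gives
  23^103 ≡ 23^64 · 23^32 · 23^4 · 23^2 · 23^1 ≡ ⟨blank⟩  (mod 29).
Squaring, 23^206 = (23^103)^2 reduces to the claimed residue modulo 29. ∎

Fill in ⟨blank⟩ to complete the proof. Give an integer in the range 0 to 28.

25

23^64 · 23^32 · 23^4 · 23^2 · 23^1 ≡ 23 · 20 · 20 · 7 · 23 = 1481200.
1481200 mod 29 = 25, so 23^103 ≡ 25 (mod 29).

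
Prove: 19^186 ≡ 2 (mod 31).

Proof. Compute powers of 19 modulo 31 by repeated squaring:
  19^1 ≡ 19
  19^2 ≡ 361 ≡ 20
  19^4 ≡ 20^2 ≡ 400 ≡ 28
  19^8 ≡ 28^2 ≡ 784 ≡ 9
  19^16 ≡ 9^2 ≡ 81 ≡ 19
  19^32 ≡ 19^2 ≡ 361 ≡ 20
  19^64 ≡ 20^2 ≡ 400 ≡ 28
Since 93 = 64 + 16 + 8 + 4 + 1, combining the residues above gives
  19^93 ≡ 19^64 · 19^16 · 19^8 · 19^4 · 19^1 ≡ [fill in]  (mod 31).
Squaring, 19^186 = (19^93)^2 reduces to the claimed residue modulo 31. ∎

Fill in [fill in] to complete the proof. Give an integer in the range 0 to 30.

19^64 · 19^16 · 19^8 · 19^4 · 19^1 ≡ 28 · 19 · 9 · 28 · 19 = 2547216.
2547216 mod 31 = 8, so 19^93 ≡ 8 (mod 31).

8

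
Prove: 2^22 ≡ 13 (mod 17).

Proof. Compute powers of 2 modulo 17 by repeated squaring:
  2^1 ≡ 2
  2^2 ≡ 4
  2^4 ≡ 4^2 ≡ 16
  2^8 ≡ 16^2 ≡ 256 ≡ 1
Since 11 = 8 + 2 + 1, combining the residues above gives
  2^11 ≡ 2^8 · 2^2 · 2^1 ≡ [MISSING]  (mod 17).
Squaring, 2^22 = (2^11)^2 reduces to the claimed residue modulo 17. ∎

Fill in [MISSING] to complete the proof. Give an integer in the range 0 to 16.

Multiply the listed residues: 1 · 4 · 2 = 4 → 8.
Reducing modulo 17: 8 = 0·17 + 8, so 2^11 ≡ 8.

8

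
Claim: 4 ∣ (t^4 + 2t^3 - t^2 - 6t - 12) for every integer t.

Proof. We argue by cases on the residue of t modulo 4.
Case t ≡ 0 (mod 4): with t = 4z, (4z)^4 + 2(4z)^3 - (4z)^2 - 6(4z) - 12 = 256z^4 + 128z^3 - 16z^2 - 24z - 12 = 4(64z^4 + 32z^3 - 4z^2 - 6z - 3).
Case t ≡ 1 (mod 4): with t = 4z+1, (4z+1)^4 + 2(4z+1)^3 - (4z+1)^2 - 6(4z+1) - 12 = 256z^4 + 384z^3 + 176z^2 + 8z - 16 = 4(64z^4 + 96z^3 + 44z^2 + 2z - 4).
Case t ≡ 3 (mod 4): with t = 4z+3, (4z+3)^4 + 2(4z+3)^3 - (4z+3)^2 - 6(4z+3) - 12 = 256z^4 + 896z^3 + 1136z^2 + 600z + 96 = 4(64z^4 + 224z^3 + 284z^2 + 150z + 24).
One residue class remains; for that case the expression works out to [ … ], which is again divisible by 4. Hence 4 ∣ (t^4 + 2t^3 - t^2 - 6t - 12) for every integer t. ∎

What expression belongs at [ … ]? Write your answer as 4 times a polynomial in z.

4(64z^4 + 160z^3 + 140z^2 + 46z + 1)

Only t ≡ 2 (mod 4) is unaccounted for. Put t = 4z+2:
(4z+2)^4 + 2(4z+2)^3 - (4z+2)^2 - 6(4z+2) - 12 expands to 256z^4 + 640z^3 + 560z^2 + 184z + 4,
and factoring out 4 leaves 4(64z^4 + 160z^3 + 140z^2 + 46z + 1).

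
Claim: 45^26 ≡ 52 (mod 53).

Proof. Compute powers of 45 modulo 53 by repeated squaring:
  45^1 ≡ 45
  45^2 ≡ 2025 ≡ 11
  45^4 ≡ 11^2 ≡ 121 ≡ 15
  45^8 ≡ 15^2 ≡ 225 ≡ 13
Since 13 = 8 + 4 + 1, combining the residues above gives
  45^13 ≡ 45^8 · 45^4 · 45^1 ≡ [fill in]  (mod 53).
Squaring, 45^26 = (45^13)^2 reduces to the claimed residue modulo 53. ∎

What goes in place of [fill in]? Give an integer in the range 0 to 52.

Multiply the listed residues: 13 · 15 · 45 = 195 → 8775.
Reducing modulo 53: 8775 = 165·53 + 30, so 45^13 ≡ 30.

30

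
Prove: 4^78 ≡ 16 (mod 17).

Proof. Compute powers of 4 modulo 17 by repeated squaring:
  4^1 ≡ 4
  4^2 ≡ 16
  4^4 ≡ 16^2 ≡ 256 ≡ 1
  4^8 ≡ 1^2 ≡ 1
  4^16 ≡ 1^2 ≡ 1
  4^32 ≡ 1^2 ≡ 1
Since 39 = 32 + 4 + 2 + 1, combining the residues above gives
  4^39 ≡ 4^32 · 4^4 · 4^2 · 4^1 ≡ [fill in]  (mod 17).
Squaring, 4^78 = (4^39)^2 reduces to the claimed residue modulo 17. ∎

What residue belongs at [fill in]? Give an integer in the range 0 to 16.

13

Multiply the listed residues: 1 · 1 · 16 · 4 = 1 → 16 → 64.
Reducing modulo 17: 64 = 3·17 + 13, so 4^39 ≡ 13.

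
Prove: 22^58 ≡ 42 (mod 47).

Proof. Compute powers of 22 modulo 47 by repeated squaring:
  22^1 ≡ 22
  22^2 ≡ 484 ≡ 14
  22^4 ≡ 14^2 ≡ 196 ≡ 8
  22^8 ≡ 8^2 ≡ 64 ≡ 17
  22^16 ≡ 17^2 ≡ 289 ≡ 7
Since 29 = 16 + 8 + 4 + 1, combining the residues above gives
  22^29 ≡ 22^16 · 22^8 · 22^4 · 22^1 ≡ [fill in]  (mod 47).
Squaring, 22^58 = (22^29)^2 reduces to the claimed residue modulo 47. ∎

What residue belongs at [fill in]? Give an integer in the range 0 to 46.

29

22^16 · 22^8 · 22^4 · 22^1 ≡ 7 · 17 · 8 · 22 = 20944.
20944 mod 47 = 29, so 22^29 ≡ 29 (mod 47).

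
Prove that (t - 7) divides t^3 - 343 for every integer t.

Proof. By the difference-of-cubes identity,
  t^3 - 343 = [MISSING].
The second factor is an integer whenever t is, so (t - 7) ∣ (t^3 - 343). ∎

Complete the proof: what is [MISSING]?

Polynomial division of t^3 - 343 by t - 7 leaves remainder 0 and quotient t^2 + 7t + 49.
Hence t^3 - 343 = (t - 7)(t^2 + 7t + 49).

(t - 7)(t^2 + 7t + 49)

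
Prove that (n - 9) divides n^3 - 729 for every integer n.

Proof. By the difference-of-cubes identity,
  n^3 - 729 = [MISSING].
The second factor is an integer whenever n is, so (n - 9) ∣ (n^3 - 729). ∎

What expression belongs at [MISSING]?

a^3 - b^3 = (a - b)(a^2 + ab + b^2). With a = n, b = 9:
n^3 - 729 = (n - 9)(n^2 + 9n + 81).

(n - 9)(n^2 + 9n + 81)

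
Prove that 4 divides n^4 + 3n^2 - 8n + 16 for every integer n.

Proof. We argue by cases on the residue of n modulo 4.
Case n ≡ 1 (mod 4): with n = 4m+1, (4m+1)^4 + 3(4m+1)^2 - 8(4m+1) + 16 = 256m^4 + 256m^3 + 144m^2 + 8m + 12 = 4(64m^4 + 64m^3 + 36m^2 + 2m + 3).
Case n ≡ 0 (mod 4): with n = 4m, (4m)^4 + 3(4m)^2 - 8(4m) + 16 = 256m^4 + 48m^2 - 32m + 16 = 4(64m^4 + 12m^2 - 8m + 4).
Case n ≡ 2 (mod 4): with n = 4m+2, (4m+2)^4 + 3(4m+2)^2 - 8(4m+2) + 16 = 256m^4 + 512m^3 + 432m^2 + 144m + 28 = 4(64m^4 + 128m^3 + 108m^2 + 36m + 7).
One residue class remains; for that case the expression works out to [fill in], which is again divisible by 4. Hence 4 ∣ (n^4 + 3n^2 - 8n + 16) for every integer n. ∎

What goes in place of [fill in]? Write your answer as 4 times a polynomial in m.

4(64m^4 + 192m^3 + 228m^2 + 118m + 25)

Only n ≡ 3 (mod 4) is unaccounted for. Put n = 4m+3:
(4m+3)^4 + 3(4m+3)^2 - 8(4m+3) + 16 expands to 256m^4 + 768m^3 + 912m^2 + 472m + 100,
and factoring out 4 leaves 4(64m^4 + 192m^3 + 228m^2 + 118m + 25).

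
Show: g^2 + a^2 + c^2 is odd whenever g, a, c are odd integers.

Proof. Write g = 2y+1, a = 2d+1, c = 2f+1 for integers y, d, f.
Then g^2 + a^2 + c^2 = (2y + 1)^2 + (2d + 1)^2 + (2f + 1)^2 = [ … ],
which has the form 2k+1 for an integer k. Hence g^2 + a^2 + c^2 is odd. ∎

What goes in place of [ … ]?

2(2d^2 + 2d + 2f^2 + 2f + 2y^2 + 2y + 1) + 1

Expanding: (2y + 1)^2 + (2d + 1)^2 + (2f + 1)^2 = 4d^2 + 4d + 4f^2 + 4f + 4y^2 + 4y + 3.
Every term except the constant is even, so this is 2(2d^2 + 2d + 2f^2 + 2f + 2y^2 + 2y + 1) + 1,
and 2d^2 + 2d + 2f^2 + 2f + 2y^2 + 2y + 1 ∈ ℤ gives the required form.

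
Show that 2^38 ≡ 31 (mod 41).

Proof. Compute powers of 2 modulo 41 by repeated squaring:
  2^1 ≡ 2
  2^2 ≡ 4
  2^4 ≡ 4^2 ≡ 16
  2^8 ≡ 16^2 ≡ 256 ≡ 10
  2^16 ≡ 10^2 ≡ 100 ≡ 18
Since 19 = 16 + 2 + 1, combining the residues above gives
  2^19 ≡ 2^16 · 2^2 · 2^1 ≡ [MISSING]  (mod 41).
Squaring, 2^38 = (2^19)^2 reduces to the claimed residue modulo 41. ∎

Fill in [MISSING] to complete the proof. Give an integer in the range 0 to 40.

21

2^16 · 2^2 · 2^1 ≡ 18 · 4 · 2 = 144.
144 mod 41 = 21, so 2^19 ≡ 21 (mod 41).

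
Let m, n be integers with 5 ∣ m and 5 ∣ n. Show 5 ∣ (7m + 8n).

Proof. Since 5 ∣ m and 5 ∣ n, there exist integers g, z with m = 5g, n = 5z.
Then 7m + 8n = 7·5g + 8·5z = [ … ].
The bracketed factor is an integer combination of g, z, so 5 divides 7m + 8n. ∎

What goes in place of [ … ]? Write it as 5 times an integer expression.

5(7g + 8z)

Each term has a factor of 5: 7·5g + 8·5z = 5·(7g + 8z).
Since 7g + 8z is an integer, 5 ∣ (7m + 8n).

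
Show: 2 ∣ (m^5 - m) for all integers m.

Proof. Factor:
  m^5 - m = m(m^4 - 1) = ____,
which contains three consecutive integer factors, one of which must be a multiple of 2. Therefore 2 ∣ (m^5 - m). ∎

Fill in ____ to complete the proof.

(m - 1)m(m + 1)(m^2 + 1)

m^4 - 1 = (m^2 - 1)(m^2 + 1), and m^2 - 1 = (m-1)(m+1).
So m(m^4 - 1) = (m - 1)m(m + 1)(m^2 + 1).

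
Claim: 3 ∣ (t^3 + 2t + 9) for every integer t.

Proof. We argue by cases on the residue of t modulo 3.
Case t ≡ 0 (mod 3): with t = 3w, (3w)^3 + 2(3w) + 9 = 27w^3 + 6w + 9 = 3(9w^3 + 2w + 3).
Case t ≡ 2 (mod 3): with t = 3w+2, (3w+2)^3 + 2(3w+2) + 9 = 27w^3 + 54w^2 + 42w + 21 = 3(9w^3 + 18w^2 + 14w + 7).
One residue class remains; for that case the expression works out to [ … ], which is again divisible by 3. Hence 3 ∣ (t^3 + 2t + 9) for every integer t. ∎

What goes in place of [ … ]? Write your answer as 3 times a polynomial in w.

Only t ≡ 1 (mod 3) is unaccounted for. Put t = 3w+1:
(3w+1)^3 + 2(3w+1) + 9 expands to 27w^3 + 27w^2 + 15w + 12,
and factoring out 3 leaves 3(9w^3 + 9w^2 + 5w + 4).

3(9w^3 + 9w^2 + 5w + 4)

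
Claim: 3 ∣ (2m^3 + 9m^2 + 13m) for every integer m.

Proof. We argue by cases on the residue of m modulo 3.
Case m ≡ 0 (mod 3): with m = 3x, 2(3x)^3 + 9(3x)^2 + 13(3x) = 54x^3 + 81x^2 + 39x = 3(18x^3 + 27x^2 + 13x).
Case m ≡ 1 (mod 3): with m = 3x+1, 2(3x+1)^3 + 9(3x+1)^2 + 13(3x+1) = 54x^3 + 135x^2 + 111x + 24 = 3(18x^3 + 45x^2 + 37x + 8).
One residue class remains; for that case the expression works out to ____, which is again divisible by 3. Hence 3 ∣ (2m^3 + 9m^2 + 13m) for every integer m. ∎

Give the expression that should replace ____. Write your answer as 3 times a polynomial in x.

3(18x^3 + 63x^2 + 73x + 26)

The residues treated are {0, 1}, so the missing case is m ≡ 2 (mod 3); write m = 3x+2.
Then 2(3x+2)^3 + 9(3x+2)^2 + 13(3x+2) = 54x^3 + 189x^2 + 219x + 78 = 3(18x^3 + 63x^2 + 73x + 26).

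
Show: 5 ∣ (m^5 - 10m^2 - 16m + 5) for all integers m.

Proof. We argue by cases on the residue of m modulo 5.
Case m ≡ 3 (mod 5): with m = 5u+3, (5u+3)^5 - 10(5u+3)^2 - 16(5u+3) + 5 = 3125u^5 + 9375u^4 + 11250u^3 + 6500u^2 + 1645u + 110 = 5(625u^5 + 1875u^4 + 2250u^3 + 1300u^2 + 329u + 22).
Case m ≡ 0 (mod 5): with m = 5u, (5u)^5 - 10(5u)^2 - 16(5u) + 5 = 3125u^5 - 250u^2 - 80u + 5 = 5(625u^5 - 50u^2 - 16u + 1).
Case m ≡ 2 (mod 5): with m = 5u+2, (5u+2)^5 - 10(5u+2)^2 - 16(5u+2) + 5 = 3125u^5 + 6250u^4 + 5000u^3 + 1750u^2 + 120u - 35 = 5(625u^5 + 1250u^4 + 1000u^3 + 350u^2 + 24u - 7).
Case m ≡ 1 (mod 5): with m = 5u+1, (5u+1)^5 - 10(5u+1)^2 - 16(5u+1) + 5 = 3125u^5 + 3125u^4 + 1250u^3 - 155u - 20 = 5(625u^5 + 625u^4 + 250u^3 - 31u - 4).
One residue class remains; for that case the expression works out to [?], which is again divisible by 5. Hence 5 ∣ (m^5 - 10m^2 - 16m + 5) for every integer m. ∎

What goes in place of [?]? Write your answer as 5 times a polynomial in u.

5(625u^5 + 2500u^4 + 4000u^3 + 3150u^2 + 1184u + 161)

Only m ≡ 4 (mod 5) is unaccounted for. Put m = 5u+4:
(5u+4)^5 - 10(5u+4)^2 - 16(5u+4) + 5 expands to 3125u^5 + 12500u^4 + 20000u^3 + 15750u^2 + 5920u + 805,
and factoring out 5 leaves 5(625u^5 + 2500u^4 + 4000u^3 + 3150u^2 + 1184u + 161).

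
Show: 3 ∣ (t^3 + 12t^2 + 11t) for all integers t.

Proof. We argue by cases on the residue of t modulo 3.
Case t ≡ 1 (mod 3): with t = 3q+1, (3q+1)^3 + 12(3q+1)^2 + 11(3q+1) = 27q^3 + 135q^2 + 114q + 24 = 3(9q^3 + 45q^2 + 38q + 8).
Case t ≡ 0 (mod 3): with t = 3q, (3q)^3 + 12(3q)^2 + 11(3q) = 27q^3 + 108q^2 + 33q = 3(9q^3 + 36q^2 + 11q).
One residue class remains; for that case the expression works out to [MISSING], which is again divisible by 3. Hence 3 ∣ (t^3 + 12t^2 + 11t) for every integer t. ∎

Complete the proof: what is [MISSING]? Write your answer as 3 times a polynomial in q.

The residues treated are {1, 0}, so the missing case is t ≡ 2 (mod 3); write t = 3q+2.
Then (3q+2)^3 + 12(3q+2)^2 + 11(3q+2) = 27q^3 + 162q^2 + 213q + 78 = 3(9q^3 + 54q^2 + 71q + 26).

3(9q^3 + 54q^2 + 71q + 26)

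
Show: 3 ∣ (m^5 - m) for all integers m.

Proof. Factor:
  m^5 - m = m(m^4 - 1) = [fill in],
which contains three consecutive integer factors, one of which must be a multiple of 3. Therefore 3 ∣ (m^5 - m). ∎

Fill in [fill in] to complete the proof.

m^4 - 1 = (m^2 - 1)(m^2 + 1), and m^2 - 1 = (m-1)(m+1).
So m(m^4 - 1) = (m - 1)m(m + 1)(m^2 + 1).

(m - 1)m(m + 1)(m^2 + 1)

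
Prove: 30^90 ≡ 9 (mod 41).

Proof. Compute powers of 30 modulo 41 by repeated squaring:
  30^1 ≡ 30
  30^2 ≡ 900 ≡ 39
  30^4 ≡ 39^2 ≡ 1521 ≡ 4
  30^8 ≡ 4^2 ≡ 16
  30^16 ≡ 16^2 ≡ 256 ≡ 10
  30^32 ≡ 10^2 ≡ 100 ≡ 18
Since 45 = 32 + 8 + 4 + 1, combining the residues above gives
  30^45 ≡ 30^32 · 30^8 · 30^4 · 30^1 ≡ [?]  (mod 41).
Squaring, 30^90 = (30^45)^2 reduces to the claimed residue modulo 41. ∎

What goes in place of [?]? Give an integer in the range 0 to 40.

38

Multiply the listed residues: 18 · 16 · 4 · 30 = 288 → 1152 → 34560.
Reducing modulo 41: 34560 = 842·41 + 38, so 30^45 ≡ 38.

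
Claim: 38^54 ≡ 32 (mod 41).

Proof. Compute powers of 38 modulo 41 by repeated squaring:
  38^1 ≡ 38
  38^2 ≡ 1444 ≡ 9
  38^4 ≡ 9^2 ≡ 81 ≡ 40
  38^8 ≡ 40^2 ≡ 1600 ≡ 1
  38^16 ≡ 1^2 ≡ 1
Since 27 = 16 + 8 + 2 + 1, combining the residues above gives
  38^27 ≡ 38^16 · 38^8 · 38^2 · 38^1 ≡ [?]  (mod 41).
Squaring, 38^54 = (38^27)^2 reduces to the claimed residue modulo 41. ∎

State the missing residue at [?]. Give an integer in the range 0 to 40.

38^16 · 38^8 · 38^2 · 38^1 ≡ 1 · 1 · 9 · 38 = 342.
342 mod 41 = 14, so 38^27 ≡ 14 (mod 41).

14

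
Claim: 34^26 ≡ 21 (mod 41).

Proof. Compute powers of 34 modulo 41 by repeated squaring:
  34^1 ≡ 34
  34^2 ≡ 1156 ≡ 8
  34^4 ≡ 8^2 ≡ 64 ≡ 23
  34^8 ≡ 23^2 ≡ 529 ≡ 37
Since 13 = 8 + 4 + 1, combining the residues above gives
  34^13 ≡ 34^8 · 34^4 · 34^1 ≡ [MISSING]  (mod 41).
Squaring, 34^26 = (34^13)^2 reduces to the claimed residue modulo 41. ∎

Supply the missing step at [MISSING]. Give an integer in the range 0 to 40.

34^8 · 34^4 · 34^1 ≡ 37 · 23 · 34 = 28934.
28934 mod 41 = 29, so 34^13 ≡ 29 (mod 41).

29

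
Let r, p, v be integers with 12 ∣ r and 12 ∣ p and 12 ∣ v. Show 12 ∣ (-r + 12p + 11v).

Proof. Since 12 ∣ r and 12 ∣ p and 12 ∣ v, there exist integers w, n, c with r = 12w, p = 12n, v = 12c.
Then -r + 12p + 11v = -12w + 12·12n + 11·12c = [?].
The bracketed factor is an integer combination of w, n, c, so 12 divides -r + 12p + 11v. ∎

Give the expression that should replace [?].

Each term has a factor of 12: -12w + 12·12n + 11·12c = 12·(11c + 12n - w).
Since 11c + 12n - w is an integer, 12 ∣ (-r + 12p + 11v).

12(11c + 12n - w)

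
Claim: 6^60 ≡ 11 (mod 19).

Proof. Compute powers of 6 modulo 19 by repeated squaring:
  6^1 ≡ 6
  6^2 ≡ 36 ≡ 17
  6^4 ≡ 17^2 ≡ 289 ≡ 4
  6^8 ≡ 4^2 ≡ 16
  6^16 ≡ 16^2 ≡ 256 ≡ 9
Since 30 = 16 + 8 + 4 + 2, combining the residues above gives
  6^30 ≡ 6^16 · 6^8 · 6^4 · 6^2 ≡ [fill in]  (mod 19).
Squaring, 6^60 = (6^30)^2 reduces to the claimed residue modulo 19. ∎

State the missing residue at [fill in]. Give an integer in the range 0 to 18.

Multiply the listed residues: 9 · 16 · 4 · 17 = 144 → 576 → 9792.
Reducing modulo 19: 9792 = 515·19 + 7, so 6^30 ≡ 7.

7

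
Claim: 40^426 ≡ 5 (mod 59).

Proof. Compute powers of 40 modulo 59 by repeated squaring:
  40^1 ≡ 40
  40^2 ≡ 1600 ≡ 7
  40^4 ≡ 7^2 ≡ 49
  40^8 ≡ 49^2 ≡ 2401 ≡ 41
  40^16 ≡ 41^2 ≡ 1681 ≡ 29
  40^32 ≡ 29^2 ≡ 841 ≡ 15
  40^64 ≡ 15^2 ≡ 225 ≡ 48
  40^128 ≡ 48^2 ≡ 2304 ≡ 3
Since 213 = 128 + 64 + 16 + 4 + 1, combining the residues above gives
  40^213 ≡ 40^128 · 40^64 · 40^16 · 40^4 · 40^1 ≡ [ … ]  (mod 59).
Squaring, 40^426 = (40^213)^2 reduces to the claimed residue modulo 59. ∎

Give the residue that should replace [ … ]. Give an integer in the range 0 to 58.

Multiply the listed residues: 3 · 48 · 29 · 49 · 40 = 144 → 4176 → 204624 → 8184960.
Reducing modulo 59: 8184960 = 138728·59 + 8, so 40^213 ≡ 8.

8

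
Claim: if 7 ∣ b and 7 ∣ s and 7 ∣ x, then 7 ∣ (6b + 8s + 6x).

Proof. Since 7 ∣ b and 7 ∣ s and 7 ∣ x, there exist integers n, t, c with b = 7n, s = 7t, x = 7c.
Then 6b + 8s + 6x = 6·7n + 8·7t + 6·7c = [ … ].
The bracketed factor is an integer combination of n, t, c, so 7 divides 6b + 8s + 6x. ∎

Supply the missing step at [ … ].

Pull the common 7 out of every term: 6·7n + 8·7t + 6·7c = 7(6c + 6n + 8t).
6c + 6n + 8t is an integer, which exhibits the divisibility.

7(6c + 6n + 8t)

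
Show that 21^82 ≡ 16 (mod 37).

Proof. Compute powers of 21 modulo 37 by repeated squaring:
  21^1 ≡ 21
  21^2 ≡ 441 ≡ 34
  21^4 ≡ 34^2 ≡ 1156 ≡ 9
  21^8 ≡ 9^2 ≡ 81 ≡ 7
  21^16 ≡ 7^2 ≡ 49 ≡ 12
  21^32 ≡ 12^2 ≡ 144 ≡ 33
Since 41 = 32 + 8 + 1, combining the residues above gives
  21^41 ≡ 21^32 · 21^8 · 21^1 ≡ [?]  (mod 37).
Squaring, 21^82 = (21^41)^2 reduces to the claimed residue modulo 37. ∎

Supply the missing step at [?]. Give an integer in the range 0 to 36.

21^32 · 21^8 · 21^1 ≡ 33 · 7 · 21 = 4851.
4851 mod 37 = 4, so 21^41 ≡ 4 (mod 37).

4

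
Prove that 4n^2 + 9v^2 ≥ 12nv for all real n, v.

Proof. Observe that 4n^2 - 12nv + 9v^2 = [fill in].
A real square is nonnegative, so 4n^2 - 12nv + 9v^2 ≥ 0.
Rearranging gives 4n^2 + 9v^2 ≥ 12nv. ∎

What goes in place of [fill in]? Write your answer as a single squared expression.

(2n - 3v)^2

4n^2 - 12nv + 9v^2 is a perfect-square trinomial: the outer terms are (2n)^2 and (3v)^2, and the cross term is -2·2n·3v.
So 4n^2 - 12nv + 9v^2 = (2n - 3v)^2 ≥ 0.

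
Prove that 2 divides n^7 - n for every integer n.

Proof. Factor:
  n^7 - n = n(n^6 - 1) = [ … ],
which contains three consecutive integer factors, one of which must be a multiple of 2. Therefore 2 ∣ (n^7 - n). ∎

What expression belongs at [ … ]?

n^6 - 1 = (n^2 - 1)(n^4 + n^2 + 1), and n^2 - 1 = (n-1)(n+1).
So n(n^6 - 1) = (n - 1)n(n + 1)(n^4 + n^2 + 1).

(n - 1)n(n + 1)(n^4 + n^2 + 1)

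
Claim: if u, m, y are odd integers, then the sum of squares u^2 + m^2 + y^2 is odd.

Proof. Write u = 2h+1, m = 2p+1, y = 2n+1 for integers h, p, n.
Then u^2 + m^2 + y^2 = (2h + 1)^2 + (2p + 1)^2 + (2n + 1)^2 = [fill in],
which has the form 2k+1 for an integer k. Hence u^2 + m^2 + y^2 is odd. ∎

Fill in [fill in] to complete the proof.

2(2h^2 + 2h + 2n^2 + 2n + 2p^2 + 2p + 1) + 1

(2h + 1)^2 + (2p + 1)^2 + (2n + 1)^2 = 4h^2 + 4h + 4n^2 + 4n + 4p^2 + 4p + 3
= 2(2h^2 + 2h + 2n^2 + 2n + 2p^2 + 2p + 1) + 1.
Since 2h^2 + 2h + 2n^2 + 2n + 2p^2 + 2p + 1 is an integer, the sum of squares is of the form 2k+1 for an integer k.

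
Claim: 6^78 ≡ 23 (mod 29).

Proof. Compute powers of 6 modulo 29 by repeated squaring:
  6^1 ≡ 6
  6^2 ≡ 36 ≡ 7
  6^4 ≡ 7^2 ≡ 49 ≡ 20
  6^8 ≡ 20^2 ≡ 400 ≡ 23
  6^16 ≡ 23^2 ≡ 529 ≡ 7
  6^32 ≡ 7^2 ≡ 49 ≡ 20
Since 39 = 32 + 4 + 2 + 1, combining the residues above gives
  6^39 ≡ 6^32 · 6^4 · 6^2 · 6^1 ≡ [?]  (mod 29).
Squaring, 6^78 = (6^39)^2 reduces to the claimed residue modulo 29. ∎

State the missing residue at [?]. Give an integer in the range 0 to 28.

9

6^32 · 6^4 · 6^2 · 6^1 ≡ 20 · 20 · 7 · 6 = 16800.
16800 mod 29 = 9, so 6^39 ≡ 9 (mod 29).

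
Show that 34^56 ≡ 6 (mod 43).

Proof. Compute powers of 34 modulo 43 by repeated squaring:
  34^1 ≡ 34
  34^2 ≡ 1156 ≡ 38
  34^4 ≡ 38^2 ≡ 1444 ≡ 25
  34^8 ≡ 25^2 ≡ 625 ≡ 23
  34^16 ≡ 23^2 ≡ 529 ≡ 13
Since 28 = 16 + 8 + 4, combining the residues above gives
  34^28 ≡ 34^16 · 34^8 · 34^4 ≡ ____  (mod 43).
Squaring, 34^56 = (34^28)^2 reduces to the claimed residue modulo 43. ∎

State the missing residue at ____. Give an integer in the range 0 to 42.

36

34^16 · 34^8 · 34^4 ≡ 13 · 23 · 25 = 7475.
7475 mod 43 = 36, so 34^28 ≡ 36 (mod 43).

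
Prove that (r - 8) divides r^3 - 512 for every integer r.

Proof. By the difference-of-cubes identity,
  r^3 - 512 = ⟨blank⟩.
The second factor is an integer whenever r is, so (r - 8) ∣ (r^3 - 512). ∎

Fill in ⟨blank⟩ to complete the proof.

a^3 - b^3 = (a - b)(a^2 + ab + b^2). With a = r, b = 8:
r^3 - 512 = (r - 8)(r^2 + 8r + 64).

(r - 8)(r^2 + 8r + 64)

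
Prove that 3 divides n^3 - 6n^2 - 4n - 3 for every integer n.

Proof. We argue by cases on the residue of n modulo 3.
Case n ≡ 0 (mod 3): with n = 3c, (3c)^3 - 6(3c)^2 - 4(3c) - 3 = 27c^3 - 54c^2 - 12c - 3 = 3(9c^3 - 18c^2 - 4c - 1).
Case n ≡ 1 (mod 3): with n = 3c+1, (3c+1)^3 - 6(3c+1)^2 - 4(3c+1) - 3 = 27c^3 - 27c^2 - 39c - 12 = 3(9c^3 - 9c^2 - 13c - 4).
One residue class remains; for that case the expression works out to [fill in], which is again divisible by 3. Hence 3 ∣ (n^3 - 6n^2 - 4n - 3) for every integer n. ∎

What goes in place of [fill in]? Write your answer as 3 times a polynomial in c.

Only n ≡ 2 (mod 3) is unaccounted for. Put n = 3c+2:
(3c+2)^3 - 6(3c+2)^2 - 4(3c+2) - 3 expands to 27c^3 - 48c - 27,
and factoring out 3 leaves 3(9c^3 - 16c - 9).

3(9c^3 - 16c - 9)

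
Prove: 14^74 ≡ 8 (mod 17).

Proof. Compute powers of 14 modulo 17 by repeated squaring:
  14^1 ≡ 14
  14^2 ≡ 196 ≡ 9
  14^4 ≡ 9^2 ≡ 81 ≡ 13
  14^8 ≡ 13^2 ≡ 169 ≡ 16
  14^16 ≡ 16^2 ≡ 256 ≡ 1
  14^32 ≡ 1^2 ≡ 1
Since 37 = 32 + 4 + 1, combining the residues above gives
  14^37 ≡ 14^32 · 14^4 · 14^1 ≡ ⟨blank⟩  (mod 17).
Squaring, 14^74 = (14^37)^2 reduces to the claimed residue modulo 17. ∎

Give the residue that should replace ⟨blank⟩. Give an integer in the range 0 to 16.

12

Multiply the listed residues: 1 · 13 · 14 = 13 → 182.
Reducing modulo 17: 182 = 10·17 + 12, so 14^37 ≡ 12.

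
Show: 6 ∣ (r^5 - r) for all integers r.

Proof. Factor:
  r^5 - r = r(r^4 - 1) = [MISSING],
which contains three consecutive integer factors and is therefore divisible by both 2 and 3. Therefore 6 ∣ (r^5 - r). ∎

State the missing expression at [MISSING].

(r - 1)r(r + 1)(r^2 + 1)

r^4 - 1 = (r^2 - 1)(r^2 + 1), and r^2 - 1 = (r-1)(r+1).
So r(r^4 - 1) = (r - 1)r(r + 1)(r^2 + 1).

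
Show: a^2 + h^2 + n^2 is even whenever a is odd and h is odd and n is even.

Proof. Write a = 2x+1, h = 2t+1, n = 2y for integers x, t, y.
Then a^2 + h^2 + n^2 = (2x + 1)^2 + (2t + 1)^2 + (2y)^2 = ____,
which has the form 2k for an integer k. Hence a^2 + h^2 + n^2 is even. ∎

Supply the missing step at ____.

2(2t^2 + 2t + 2x^2 + 2x + 2y^2 + 1)

Expanding: (2x + 1)^2 + (2t + 1)^2 + (2y)^2 = 4t^2 + 4t + 4x^2 + 4x + 4y^2 + 2.
Every term is even; pulling out the factor of 2 gives 2(2t^2 + 2t + 2x^2 + 2x + 2y^2 + 1).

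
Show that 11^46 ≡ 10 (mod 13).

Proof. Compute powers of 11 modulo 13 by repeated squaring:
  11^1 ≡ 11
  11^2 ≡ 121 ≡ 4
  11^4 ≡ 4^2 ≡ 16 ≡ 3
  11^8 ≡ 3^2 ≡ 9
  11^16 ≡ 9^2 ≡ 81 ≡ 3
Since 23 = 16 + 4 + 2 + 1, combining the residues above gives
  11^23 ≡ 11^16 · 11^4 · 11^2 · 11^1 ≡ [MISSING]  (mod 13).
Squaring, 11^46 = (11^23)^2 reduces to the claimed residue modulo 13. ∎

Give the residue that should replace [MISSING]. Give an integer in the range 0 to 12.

11^16 · 11^4 · 11^2 · 11^1 ≡ 3 · 3 · 4 · 11 = 396.
396 mod 13 = 6, so 11^23 ≡ 6 (mod 13).

6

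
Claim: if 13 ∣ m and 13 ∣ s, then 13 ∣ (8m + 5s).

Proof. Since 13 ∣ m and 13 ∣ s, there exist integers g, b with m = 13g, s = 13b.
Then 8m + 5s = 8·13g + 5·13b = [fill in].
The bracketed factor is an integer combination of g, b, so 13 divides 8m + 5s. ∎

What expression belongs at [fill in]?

13(5b + 8g)

Each term has a factor of 13: 8·13g + 5·13b = 13·(5b + 8g).
Since 5b + 8g is an integer, 13 ∣ (8m + 5s).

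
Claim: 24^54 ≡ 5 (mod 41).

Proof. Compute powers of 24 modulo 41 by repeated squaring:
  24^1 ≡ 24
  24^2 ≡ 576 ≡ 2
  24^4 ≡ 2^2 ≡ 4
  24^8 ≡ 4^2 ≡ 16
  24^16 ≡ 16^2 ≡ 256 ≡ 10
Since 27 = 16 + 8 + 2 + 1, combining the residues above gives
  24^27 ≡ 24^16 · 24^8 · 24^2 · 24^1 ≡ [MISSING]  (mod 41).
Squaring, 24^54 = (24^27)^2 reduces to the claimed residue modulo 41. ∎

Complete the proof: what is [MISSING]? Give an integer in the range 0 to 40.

Multiply the listed residues: 10 · 16 · 2 · 24 = 160 → 320 → 7680.
Reducing modulo 41: 7680 = 187·41 + 13, so 24^27 ≡ 13.

13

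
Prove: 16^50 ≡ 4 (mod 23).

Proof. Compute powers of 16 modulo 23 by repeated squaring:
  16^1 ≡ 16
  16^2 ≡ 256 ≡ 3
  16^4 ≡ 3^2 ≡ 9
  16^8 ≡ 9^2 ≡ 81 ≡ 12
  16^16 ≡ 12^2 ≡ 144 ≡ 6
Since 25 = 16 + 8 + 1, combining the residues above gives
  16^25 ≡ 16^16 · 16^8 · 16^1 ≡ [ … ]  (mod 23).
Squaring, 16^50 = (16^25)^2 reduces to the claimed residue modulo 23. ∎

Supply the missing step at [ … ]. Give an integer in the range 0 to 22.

16^16 · 16^8 · 16^1 ≡ 6 · 12 · 16 = 1152.
1152 mod 23 = 2, so 16^25 ≡ 2 (mod 23).

2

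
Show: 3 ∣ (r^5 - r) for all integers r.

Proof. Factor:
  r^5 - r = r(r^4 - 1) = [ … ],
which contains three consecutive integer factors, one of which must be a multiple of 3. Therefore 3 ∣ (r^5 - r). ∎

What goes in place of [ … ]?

(r - 1)r(r + 1)(r^2 + 1)

r^4 - 1 = (r^2 - 1)(r^2 + 1), and r^2 - 1 = (r-1)(r+1).
So r(r^4 - 1) = (r - 1)r(r + 1)(r^2 + 1).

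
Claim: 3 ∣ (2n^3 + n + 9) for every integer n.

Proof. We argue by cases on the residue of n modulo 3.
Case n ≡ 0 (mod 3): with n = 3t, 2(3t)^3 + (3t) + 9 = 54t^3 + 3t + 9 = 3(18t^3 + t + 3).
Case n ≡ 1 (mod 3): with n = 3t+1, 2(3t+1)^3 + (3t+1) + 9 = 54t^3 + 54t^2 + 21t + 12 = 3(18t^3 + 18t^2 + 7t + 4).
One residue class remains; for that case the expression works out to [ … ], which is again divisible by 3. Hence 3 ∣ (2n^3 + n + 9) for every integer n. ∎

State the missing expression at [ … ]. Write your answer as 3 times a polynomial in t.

3(18t^3 + 36t^2 + 25t + 9)

Only n ≡ 2 (mod 3) is unaccounted for. Put n = 3t+2:
2(3t+2)^3 + (3t+2) + 9 expands to 54t^3 + 108t^2 + 75t + 27,
and factoring out 3 leaves 3(18t^3 + 36t^2 + 25t + 9).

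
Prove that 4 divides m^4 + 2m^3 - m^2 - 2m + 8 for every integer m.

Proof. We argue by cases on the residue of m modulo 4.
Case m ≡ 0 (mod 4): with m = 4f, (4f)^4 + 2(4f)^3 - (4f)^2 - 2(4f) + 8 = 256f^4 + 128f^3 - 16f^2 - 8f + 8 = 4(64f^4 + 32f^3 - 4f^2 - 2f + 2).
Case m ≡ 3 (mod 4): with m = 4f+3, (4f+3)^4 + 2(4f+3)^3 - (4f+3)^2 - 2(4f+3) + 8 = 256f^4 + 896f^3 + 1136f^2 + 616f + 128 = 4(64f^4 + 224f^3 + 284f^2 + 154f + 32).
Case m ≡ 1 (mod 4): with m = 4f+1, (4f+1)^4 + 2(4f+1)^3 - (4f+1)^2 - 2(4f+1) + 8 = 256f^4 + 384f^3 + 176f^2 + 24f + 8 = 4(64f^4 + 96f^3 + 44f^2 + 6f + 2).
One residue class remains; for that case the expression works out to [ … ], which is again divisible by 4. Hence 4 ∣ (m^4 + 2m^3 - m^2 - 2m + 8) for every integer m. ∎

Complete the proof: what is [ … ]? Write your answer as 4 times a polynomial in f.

Only m ≡ 2 (mod 4) is unaccounted for. Put m = 4f+2:
(4f+2)^4 + 2(4f+2)^3 - (4f+2)^2 - 2(4f+2) + 8 expands to 256f^4 + 640f^3 + 560f^2 + 200f + 32,
and factoring out 4 leaves 4(64f^4 + 160f^3 + 140f^2 + 50f + 8).

4(64f^4 + 160f^3 + 140f^2 + 50f + 8)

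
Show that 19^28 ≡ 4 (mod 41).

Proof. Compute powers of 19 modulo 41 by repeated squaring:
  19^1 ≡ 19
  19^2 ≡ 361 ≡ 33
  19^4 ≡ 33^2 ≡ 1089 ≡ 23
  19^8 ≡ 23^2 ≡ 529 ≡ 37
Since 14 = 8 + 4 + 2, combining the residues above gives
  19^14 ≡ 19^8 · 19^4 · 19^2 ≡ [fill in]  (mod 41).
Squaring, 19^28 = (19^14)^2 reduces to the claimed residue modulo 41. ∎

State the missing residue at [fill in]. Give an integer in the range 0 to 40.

19^8 · 19^4 · 19^2 ≡ 37 · 23 · 33 = 28083.
28083 mod 41 = 39, so 19^14 ≡ 39 (mod 41).

39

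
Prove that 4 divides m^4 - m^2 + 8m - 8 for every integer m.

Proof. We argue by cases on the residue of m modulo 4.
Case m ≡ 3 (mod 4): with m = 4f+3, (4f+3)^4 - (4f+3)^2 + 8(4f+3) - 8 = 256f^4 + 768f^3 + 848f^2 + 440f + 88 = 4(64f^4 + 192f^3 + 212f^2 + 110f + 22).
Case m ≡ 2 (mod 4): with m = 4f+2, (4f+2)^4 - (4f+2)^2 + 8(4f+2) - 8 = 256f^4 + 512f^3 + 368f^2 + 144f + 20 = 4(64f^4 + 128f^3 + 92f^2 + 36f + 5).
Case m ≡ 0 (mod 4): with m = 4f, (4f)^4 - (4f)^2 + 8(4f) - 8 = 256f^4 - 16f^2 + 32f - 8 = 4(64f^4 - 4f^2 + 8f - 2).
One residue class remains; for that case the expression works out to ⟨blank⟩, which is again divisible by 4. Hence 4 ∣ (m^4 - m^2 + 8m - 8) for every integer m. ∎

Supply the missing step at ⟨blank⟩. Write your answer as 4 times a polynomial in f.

Only m ≡ 1 (mod 4) is unaccounted for. Put m = 4f+1:
(4f+1)^4 - (4f+1)^2 + 8(4f+1) - 8 expands to 256f^4 + 256f^3 + 80f^2 + 40f,
and factoring out 4 leaves 4(64f^4 + 64f^3 + 20f^2 + 10f).

4(64f^4 + 64f^3 + 20f^2 + 10f)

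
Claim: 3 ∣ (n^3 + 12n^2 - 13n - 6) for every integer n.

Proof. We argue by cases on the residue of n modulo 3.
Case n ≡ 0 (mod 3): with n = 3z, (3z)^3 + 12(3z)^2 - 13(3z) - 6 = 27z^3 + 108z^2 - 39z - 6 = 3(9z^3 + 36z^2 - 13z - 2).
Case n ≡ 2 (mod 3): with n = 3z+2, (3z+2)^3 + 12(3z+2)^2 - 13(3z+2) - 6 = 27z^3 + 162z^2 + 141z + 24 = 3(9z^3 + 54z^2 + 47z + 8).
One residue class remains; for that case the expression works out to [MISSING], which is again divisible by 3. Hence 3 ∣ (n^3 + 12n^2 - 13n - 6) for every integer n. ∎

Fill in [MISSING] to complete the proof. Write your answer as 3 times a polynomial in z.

3(9z^3 + 45z^2 + 14z - 2)

The residues treated are {0, 2}, so the missing case is n ≡ 1 (mod 3); write n = 3z+1.
Then (3z+1)^3 + 12(3z+1)^2 - 13(3z+1) - 6 = 27z^3 + 135z^2 + 42z - 6 = 3(9z^3 + 45z^2 + 14z - 2).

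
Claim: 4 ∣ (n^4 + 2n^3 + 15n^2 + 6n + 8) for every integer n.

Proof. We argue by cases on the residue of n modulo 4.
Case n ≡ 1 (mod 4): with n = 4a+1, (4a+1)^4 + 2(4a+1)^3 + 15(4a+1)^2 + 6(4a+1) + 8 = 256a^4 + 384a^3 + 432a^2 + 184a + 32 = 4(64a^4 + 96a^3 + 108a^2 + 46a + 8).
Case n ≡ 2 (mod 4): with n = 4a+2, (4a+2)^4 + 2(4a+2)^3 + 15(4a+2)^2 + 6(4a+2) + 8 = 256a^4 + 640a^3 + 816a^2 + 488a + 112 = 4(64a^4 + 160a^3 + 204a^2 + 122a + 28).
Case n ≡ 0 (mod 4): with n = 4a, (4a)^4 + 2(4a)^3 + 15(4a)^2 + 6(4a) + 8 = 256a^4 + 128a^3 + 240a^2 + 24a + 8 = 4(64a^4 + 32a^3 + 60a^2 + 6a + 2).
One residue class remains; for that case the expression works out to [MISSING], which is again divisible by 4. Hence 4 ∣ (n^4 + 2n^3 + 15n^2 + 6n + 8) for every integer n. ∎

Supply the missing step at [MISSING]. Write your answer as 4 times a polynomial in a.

The residues treated are {1, 2, 0}, so the missing case is n ≡ 3 (mod 4); write n = 4a+3.
Then (4a+3)^4 + 2(4a+3)^3 + 15(4a+3)^2 + 6(4a+3) + 8 = 256a^4 + 896a^3 + 1392a^2 + 1032a + 296 = 4(64a^4 + 224a^3 + 348a^2 + 258a + 74).

4(64a^4 + 224a^3 + 348a^2 + 258a + 74)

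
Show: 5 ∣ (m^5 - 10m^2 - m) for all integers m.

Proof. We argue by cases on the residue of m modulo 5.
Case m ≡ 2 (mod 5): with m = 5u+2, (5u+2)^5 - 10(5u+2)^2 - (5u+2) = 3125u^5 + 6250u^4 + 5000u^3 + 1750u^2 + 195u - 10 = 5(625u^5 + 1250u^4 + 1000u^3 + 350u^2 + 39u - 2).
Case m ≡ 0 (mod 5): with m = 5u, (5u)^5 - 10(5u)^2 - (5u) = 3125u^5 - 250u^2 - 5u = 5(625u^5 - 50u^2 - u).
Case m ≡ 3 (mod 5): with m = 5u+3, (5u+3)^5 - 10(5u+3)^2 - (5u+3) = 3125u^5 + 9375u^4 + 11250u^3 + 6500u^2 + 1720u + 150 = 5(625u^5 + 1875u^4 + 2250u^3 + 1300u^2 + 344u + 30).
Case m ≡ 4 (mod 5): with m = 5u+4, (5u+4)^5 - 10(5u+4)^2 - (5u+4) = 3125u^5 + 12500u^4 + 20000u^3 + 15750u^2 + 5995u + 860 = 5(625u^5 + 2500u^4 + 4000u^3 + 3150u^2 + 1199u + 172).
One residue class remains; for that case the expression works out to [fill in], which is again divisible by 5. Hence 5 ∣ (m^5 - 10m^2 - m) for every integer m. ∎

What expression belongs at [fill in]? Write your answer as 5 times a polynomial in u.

5(625u^5 + 625u^4 + 250u^3 - 16u - 2)

Only m ≡ 1 (mod 5) is unaccounted for. Put m = 5u+1:
(5u+1)^5 - 10(5u+1)^2 - (5u+1) expands to 3125u^5 + 3125u^4 + 1250u^3 - 80u - 10,
and factoring out 5 leaves 5(625u^5 + 625u^4 + 250u^3 - 16u - 2).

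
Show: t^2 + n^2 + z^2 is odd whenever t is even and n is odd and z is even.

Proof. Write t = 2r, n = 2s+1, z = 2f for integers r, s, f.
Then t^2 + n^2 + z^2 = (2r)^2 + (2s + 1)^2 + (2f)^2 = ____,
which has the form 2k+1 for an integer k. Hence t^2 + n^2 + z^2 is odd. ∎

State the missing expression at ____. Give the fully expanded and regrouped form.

2(2f^2 + 2r^2 + 2s^2 + 2s) + 1

(2r)^2 + (2s + 1)^2 + (2f)^2 = 4f^2 + 4r^2 + 4s^2 + 4s + 1
= 2(2f^2 + 2r^2 + 2s^2 + 2s) + 1.
Since 2f^2 + 2r^2 + 2s^2 + 2s is an integer, the sum of squares is of the form 2k+1 for an integer k.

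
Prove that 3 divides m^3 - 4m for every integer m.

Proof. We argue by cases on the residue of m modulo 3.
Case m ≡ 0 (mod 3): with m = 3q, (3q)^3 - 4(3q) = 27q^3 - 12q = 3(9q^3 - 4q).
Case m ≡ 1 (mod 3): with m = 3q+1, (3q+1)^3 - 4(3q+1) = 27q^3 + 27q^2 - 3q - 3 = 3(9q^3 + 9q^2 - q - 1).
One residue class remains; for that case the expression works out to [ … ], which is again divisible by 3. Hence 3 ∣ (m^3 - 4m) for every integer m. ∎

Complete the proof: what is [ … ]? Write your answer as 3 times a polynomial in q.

The residues treated are {0, 1}, so the missing case is m ≡ 2 (mod 3); write m = 3q+2.
Then (3q+2)^3 - 4(3q+2) = 27q^3 + 54q^2 + 24q = 3(9q^3 + 18q^2 + 8q).

3(9q^3 + 18q^2 + 8q)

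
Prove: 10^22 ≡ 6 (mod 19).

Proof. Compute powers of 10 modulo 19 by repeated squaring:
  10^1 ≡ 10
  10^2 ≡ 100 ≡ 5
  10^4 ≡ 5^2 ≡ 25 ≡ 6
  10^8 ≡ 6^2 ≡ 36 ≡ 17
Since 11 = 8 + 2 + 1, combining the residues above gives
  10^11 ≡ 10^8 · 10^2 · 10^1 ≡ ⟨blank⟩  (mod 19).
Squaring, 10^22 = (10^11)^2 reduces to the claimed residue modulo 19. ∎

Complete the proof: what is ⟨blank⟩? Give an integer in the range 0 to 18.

14

10^8 · 10^2 · 10^1 ≡ 17 · 5 · 10 = 850.
850 mod 19 = 14, so 10^11 ≡ 14 (mod 19).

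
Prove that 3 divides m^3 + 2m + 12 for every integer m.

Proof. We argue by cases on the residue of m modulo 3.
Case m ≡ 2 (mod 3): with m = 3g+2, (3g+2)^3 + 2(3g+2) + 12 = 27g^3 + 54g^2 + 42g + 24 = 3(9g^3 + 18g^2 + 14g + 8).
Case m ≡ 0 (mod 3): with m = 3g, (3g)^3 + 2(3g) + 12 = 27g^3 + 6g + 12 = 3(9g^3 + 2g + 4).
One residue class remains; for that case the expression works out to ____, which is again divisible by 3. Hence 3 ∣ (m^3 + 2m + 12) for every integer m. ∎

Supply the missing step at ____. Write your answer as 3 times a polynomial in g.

3(9g^3 + 9g^2 + 5g + 5)

Only m ≡ 1 (mod 3) is unaccounted for. Put m = 3g+1:
(3g+1)^3 + 2(3g+1) + 12 expands to 27g^3 + 27g^2 + 15g + 15,
and factoring out 3 leaves 3(9g^3 + 9g^2 + 5g + 5).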